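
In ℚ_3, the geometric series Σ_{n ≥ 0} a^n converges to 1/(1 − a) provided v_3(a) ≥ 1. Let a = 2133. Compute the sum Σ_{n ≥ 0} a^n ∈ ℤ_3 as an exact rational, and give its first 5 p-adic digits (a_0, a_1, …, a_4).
Σ a^n = 1/(1 − a) = -1/2132;  first 5 digits = (1, 0, 0, 1, 2)

v_3(a) = 3 ≥ 1, so the series converges in ℤ_3 to 1/(1 − a) = 1/(1 − 2133) = -1/2132. Expand this rational in ℤ_3: compute digits iteratively via d_i = x_i mod 3, x_{i+1} = (x_i − d_i)/3. The first 5 digits are (1, 0, 0, 1, 2).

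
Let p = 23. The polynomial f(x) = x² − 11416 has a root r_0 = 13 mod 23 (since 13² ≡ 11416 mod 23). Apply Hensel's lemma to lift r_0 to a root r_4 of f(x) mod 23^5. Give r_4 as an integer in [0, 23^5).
r_4 = 2886283 (mod 6436343)

Hensel's recurrence: r_{i+1} = r_i − f(r_i)·(f′(r_i))^{-1} mod 23^{i+2}, with f′(x) = 2x. Iterate:
  r_0 = 13 (mod 23)
  r_1 = 59 (mod 529)
  r_2 = 2704 (mod 12167)
  r_3 = 87873 (mod 279841)
  r_4 = 2886283 (mod 6436343)
Final: r_4 = 2886283, and one checks f(r_4) ≡ 0 mod 23^5.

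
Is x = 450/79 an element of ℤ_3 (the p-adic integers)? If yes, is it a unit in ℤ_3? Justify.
x ∈ ℤ_3 but not a unit; v_3(x) = 2 > 0

ℤ_3 = {x ∈ ℚ_3 : v_3(x) ≥ 0} and ℤ_3^× = {x ∈ ℤ_3 : v_3(x) = 0}. Here v_3(450/79) = v_3(num) − v_3(den) = 2; compare against these criteria.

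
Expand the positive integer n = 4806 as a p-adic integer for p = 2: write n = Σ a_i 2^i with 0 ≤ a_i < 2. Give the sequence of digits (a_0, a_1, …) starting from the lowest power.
(a_0, a_1, …) = (0, 1, 1, 0, 0, 0, 1, 1, 0, 1, 0, 0, 1)

Repeated division by 2 gives the digits low-to-high: 4806 = 1·2^1 + 1·2^2 + 1·2^6 + 1·2^7 + 1·2^9 + 1·2^12. Digit sequence: (0, 1, 1, 0, 0, 0, 1, 1, 0, 1, 0, 0, 1).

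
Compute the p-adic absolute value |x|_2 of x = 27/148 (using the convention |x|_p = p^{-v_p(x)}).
|27/148|_2 = 4

Step 1 — compute v_2(x) by factoring powers of 2 out of the numerator and denominator: v_2(27/148) = -2. Step 2 — apply |x|_p = p^{-v_p(x)} = 2^{2} = 4.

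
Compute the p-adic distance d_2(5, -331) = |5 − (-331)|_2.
d_2(5, -331) = 1/16

Step 1 — x − y = 5 − (-331) = 336. Step 2 — v_2(336) = 4 (factor: 336 = (2^4 · 21); the sign does not affect v_p). Step 3 — |x − y|_2 = 2^{-4} = 1/16.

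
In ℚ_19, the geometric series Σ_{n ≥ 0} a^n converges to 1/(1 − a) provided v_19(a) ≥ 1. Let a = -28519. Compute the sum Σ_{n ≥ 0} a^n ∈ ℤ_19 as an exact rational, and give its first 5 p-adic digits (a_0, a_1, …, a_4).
Σ a^n = 1/(1 − a) = 1/28520;  first 5 digits = (1, 0, 16, 14, 8)

v_19(a) = 2 ≥ 1, so the series converges in ℤ_19 to 1/(1 − a) = 1/(1 − (-28519)) = 1/28520. Expand this rational in ℤ_19: compute digits iteratively via d_i = x_i mod 19, x_{i+1} = (x_i − d_i)/19. The first 5 digits are (1, 0, 16, 14, 8).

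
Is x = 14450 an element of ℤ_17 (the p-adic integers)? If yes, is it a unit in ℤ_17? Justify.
x ∈ ℤ_17 but not a unit; v_17(x) = 2 > 0

ℤ_17 = {x ∈ ℚ_17 : v_17(x) ≥ 0} and ℤ_17^× = {x ∈ ℤ_17 : v_17(x) = 0}. Here v_17(14450) = v_17(num) − v_17(den) = 2; compare against these criteria.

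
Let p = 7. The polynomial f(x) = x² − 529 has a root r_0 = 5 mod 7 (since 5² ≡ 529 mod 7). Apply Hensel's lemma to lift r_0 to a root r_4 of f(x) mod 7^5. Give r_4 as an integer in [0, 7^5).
r_4 = 16784 (mod 16807)

Hensel's recurrence: r_{i+1} = r_i − f(r_i)·(f′(r_i))^{-1} mod 7^{i+2}, with f′(x) = 2x. Iterate:
  r_0 = 5 (mod 7)
  r_1 = 26 (mod 49)
  r_2 = 320 (mod 343)
  r_3 = 2378 (mod 2401)
  r_4 = 16784 (mod 16807)
Final: r_4 = 16784, and one checks f(r_4) ≡ 0 mod 7^5.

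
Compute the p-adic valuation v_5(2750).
v_5(2750) = 3

v_5(n) is the largest exponent k such that 5^k divides n. Factor out: 2750 = 5^3 · 22. (Sign doesn't affect v_p.) So v_5(2750) = 3.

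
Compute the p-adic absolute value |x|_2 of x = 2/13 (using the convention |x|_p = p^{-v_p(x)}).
|2/13|_2 = 1/2

Step 1 — compute v_2(x) by factoring powers of 2 out of the numerator and denominator: v_2(2/13) = 1. Step 2 — apply |x|_p = p^{-v_p(x)} = 2^{-1} = 1/2.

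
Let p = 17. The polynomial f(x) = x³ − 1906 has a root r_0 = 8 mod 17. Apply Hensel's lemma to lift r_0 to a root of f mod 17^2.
r_1 = 229 (mod 289)

Hensel: r_{i+1} = r_i − f(r_i)/f′(r_i) mod 17^{i+2}, where f′(x) = 3x². Iterate:
  r_0 = 8 (mod 17)
  r_1 = 229 (mod 289)
Final: r = 229 with f(r) ≡ 0 mod 17^2.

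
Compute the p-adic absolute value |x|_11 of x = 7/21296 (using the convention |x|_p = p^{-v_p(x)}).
|7/21296|_11 = 1331

Step 1 — compute v_11(x) by factoring powers of 11 out of the numerator and denominator: v_11(7/21296) = -3. Step 2 — apply |x|_p = p^{-v_p(x)} = 11^{3} = 1331.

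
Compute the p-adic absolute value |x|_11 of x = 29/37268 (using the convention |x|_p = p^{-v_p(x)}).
|29/37268|_11 = 1331

Step 1 — compute v_11(x) by factoring powers of 11 out of the numerator and denominator: v_11(29/37268) = -3. Step 2 — apply |x|_p = p^{-v_p(x)} = 11^{3} = 1331.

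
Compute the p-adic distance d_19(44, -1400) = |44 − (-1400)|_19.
d_19(44, -1400) = 1/361

Step 1 — x − y = 44 − (-1400) = 1444. Step 2 — v_19(1444) = 2 (factor: 1444 = (19^2 · 4); the sign does not affect v_p). Step 3 — |x − y|_19 = 19^{-2} = 1/361.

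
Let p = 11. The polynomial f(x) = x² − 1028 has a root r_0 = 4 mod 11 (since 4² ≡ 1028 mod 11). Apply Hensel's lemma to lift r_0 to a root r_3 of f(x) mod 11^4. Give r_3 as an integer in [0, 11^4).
r_3 = 7572 (mod 14641)

Hensel's recurrence: r_{i+1} = r_i − f(r_i)·(f′(r_i))^{-1} mod 11^{i+2}, with f′(x) = 2x. Iterate:
  r_0 = 4 (mod 11)
  r_1 = 70 (mod 121)
  r_2 = 917 (mod 1331)
  r_3 = 7572 (mod 14641)
Final: r_3 = 7572, and one checks f(r_3) ≡ 0 mod 11^4.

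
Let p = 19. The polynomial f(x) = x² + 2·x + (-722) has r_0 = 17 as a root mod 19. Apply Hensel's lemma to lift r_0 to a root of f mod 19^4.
r_3 = 129958 (mod 130321)

Hensel: r_{i+1} = r_i − f(r_i)·(f′(r_i))^{-1} mod 19^{i+2}, f′(x) = 2x + 2. Iterate:
  r_0 = 17 (mod 19)
  r_1 = 359 (mod 361)
  r_2 = 6496 (mod 6859)
  r_3 = 129958 (mod 130321)
Final: r = 129958 satisfies f(r) ≡ 0 mod 19^4.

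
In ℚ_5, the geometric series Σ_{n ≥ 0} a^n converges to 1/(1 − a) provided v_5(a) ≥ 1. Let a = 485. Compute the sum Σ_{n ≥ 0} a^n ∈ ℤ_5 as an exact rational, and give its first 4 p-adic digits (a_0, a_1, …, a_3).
Σ a^n = 1/(1 − a) = -1/484;  first 4 digits = (1, 2, 3, 3)

v_5(a) = 1 ≥ 1, so the series converges in ℤ_5 to 1/(1 − a) = 1/(1 − 485) = -1/484. Expand this rational in ℤ_5: compute digits iteratively via d_i = x_i mod 5, x_{i+1} = (x_i − d_i)/5. The first 4 digits are (1, 2, 3, 3).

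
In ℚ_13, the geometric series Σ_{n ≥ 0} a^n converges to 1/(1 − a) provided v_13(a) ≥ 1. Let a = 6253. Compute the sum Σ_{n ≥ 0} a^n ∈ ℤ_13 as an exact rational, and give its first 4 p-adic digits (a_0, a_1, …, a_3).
Σ a^n = 1/(1 − a) = -1/6252;  first 4 digits = (1, 0, 11, 2)

v_13(a) = 2 ≥ 1, so the series converges in ℤ_13 to 1/(1 − a) = 1/(1 − 6253) = -1/6252. Expand this rational in ℤ_13: compute digits iteratively via d_i = x_i mod 13, x_{i+1} = (x_i − d_i)/13. The first 4 digits are (1, 0, 11, 2).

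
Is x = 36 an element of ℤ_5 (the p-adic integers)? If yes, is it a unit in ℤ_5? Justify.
x ∈ ℤ_5^× (unit); v_5(x) = 0

ℤ_5 = {x ∈ ℚ_5 : v_5(x) ≥ 0} and ℤ_5^× = {x ∈ ℤ_5 : v_5(x) = 0}. Here v_5(36) = v_5(num) − v_5(den) = 0; compare against these criteria.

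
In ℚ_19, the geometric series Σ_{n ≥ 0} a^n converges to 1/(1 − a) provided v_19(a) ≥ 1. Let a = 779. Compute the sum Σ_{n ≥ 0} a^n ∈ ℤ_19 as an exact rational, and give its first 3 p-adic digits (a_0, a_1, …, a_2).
Σ a^n = 1/(1 − a) = -1/778;  first 3 digits = (1, 3, 11)

v_19(a) = 1 ≥ 1, so the series converges in ℤ_19 to 1/(1 − a) = 1/(1 − 779) = -1/778. Expand this rational in ℤ_19: compute digits iteratively via d_i = x_i mod 19, x_{i+1} = (x_i − d_i)/19. The first 3 digits are (1, 3, 11).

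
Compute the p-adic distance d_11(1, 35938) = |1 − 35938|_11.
d_11(1, 35938) = 1/1331

Step 1 — x − y = 1 − 35938 = -35937. Step 2 — v_11(-35937) = 3 (factor: -35937 = −(11^3 · 27); the sign does not affect v_p). Step 3 — |x − y|_11 = 11^{-3} = 1/1331.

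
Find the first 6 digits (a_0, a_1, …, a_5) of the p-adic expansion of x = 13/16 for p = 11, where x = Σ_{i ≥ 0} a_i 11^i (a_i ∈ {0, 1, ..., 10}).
(a_0, …, a_5) = (7, 7, 0, 2, 6, 7)

v_11(13/16) = 0 (numerator and denominator both coprime to 11), so x ∈ ℤ_11^×. Compute digits iteratively via a_i = x_i mod 11, x_{i+1} = (x_i − a_i)/11, with x_0 = x:
  x_0 = 13/16;  a_0 = 7;  x_1 = (x_0 − 7)/11 = -9/16
  x_1 = -9/16;  a_1 = 7;  x_2 = (x_1 − 7)/11 = -11/16
  x_2 = -11/16;  a_2 = 0;  x_3 = (x_2 − 0)/11 = -1/16
  x_3 = -1/16;  a_3 = 2;  x_4 = (x_3 − 2)/11 = -3/16
  x_4 = -3/16;  a_4 = 6;  x_5 = (x_4 − 6)/11 = -9/16
  x_5 = -9/16;  a_5 = 7;  x_6 = (x_5 − 7)/11 = -11/16
Digits: (7, 7, 0, 2, 6, 7).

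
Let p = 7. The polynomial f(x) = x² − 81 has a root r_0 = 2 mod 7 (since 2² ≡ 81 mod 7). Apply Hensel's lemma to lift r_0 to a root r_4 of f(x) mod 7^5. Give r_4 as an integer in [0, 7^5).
r_4 = 9 (mod 16807)

Hensel's recurrence: r_{i+1} = r_i − f(r_i)·(f′(r_i))^{-1} mod 7^{i+2}, with f′(x) = 2x. Iterate:
  r_0 = 2 (mod 7)
  r_1 = 9 (mod 49)
  r_2 = 9 (mod 343)
  r_3 = 9 (mod 2401)
  r_4 = 9 (mod 16807)
Final: r_4 = 9, and one checks f(r_4) ≡ 0 mod 7^5.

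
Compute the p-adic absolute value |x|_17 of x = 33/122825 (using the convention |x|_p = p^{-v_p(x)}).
|33/122825|_17 = 4913

Step 1 — compute v_17(x) by factoring powers of 17 out of the numerator and denominator: v_17(33/122825) = -3. Step 2 — apply |x|_p = p^{-v_p(x)} = 17^{3} = 4913.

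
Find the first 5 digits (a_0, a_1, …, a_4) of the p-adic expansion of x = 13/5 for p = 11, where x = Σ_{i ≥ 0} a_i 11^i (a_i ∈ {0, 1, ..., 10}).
(a_0, …, a_4) = (7, 4, 4, 4, 4)

v_11(13/5) = 0 (numerator and denominator both coprime to 11), so x ∈ ℤ_11^×. Compute digits iteratively via a_i = x_i mod 11, x_{i+1} = (x_i − a_i)/11, with x_0 = x:
  x_0 = 13/5;  a_0 = 7;  x_1 = (x_0 − 7)/11 = -2/5
  x_1 = -2/5;  a_1 = 4;  x_2 = (x_1 − 4)/11 = -2/5
  x_2 = -2/5;  a_2 = 4;  x_3 = (x_2 − 4)/11 = -2/5
  x_3 = -2/5;  a_3 = 4;  x_4 = (x_3 − 4)/11 = -2/5
  x_4 = -2/5;  a_4 = 4;  x_5 = (x_4 − 4)/11 = -2/5
Digits: (7, 4, 4, 4, 4).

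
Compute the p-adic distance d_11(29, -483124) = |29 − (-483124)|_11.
d_11(29, -483124) = 1/161051

Step 1 — x − y = 29 − (-483124) = 483153. Step 2 — v_11(483153) = 5 (factor: 483153 = (11^5 · 3); the sign does not affect v_p). Step 3 — |x − y|_11 = 11^{-5} = 1/161051.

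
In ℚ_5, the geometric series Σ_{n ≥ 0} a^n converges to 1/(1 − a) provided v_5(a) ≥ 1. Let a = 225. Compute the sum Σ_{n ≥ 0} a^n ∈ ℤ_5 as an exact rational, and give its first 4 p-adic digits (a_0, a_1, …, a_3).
Σ a^n = 1/(1 − a) = -1/224;  first 4 digits = (1, 0, 4, 1)

v_5(a) = 2 ≥ 1, so the series converges in ℤ_5 to 1/(1 − a) = 1/(1 − 225) = -1/224. Expand this rational in ℤ_5: compute digits iteratively via d_i = x_i mod 5, x_{i+1} = (x_i − d_i)/5. The first 4 digits are (1, 0, 4, 1).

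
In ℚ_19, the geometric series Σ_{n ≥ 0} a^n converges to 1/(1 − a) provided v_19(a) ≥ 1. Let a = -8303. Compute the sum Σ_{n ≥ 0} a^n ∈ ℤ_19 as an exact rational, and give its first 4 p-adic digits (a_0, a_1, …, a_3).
Σ a^n = 1/(1 − a) = 1/8304;  first 4 digits = (1, 0, 15, 17)

v_19(a) = 2 ≥ 1, so the series converges in ℤ_19 to 1/(1 − a) = 1/(1 − (-8303)) = 1/8304. Expand this rational in ℤ_19: compute digits iteratively via d_i = x_i mod 19, x_{i+1} = (x_i − d_i)/19. The first 4 digits are (1, 0, 15, 17).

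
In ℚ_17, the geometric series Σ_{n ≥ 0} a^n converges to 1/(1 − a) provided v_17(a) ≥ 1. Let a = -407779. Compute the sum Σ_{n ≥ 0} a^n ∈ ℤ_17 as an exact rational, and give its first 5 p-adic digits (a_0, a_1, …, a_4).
Σ a^n = 1/(1 − a) = 1/407780;  first 5 digits = (1, 0, 0, 2, 12)

v_17(a) = 3 ≥ 1, so the series converges in ℤ_17 to 1/(1 − a) = 1/(1 − (-407779)) = 1/407780. Expand this rational in ℤ_17: compute digits iteratively via d_i = x_i mod 17, x_{i+1} = (x_i − d_i)/17. The first 5 digits are (1, 0, 0, 2, 12).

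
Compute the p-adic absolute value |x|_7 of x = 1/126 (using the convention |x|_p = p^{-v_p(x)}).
|1/126|_7 = 7

Step 1 — compute v_7(x) by factoring powers of 7 out of the numerator and denominator: v_7(1/126) = -1. Step 2 — apply |x|_p = p^{-v_p(x)} = 7^{1} = 7.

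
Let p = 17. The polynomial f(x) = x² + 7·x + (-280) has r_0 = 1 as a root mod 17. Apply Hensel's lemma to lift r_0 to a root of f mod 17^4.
r_3 = 28289 (mod 83521)

Hensel: r_{i+1} = r_i − f(r_i)·(f′(r_i))^{-1} mod 17^{i+2}, f′(x) = 2x + 7. Iterate:
  r_0 = 1 (mod 17)
  r_1 = 256 (mod 289)
  r_2 = 3724 (mod 4913)
  r_3 = 28289 (mod 83521)
Final: r = 28289 satisfies f(r) ≡ 0 mod 17^4.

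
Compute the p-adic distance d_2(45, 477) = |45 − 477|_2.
d_2(45, 477) = 1/16

Step 1 — x − y = 45 − 477 = -432. Step 2 — v_2(-432) = 4 (factor: -432 = −(2^4 · 27); the sign does not affect v_p). Step 3 — |x − y|_2 = 2^{-4} = 1/16.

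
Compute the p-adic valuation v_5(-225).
v_5(-225) = 2

v_5(n) is the largest exponent k such that 5^k divides n. Factor out: -225 = -5^2 · 9. (Sign doesn't affect v_p.) So v_5(-225) = 2.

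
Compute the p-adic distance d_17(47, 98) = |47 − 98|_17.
d_17(47, 98) = 1/17

Step 1 — x − y = 47 − 98 = -51. Step 2 — v_17(-51) = 1 (factor: -51 = −(17^1 · 3); the sign does not affect v_p). Step 3 — |x − y|_17 = 17^{-1} = 1/17.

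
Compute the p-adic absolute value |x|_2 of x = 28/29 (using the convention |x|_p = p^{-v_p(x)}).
|28/29|_2 = 1/4

Step 1 — compute v_2(x) by factoring powers of 2 out of the numerator and denominator: v_2(28/29) = 2. Step 2 — apply |x|_p = p^{-v_p(x)} = 2^{-2} = 1/4.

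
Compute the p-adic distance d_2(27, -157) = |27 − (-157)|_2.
d_2(27, -157) = 1/8

Step 1 — x − y = 27 − (-157) = 184. Step 2 — v_2(184) = 3 (factor: 184 = (2^3 · 23); the sign does not affect v_p). Step 3 — |x − y|_2 = 2^{-3} = 1/8.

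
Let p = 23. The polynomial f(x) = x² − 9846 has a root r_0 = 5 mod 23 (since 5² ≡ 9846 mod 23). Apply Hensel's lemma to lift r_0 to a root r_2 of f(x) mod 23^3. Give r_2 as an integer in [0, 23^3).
r_2 = 5801 (mod 12167)

Hensel's recurrence: r_{i+1} = r_i − f(r_i)·(f′(r_i))^{-1} mod 23^{i+2}, with f′(x) = 2x. Iterate:
  r_0 = 5 (mod 23)
  r_1 = 511 (mod 529)
  r_2 = 5801 (mod 12167)
Final: r_2 = 5801, and one checks f(r_2) ≡ 0 mod 23^3.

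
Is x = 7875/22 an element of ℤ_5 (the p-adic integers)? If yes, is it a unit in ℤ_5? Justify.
x ∈ ℤ_5 but not a unit; v_5(x) = 3 > 0

ℤ_5 = {x ∈ ℚ_5 : v_5(x) ≥ 0} and ℤ_5^× = {x ∈ ℤ_5 : v_5(x) = 0}. Here v_5(7875/22) = v_5(num) − v_5(den) = 3; compare against these criteria.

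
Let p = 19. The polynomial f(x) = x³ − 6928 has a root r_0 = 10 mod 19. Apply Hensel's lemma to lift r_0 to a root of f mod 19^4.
r_3 = 40765 (mod 130321)

Hensel: r_{i+1} = r_i − f(r_i)/f′(r_i) mod 19^{i+2}, where f′(x) = 3x². Iterate:
  r_0 = 10 (mod 19)
  r_1 = 333 (mod 361)
  r_2 = 6470 (mod 6859)
  r_3 = 40765 (mod 130321)
Final: r = 40765 with f(r) ≡ 0 mod 19^4.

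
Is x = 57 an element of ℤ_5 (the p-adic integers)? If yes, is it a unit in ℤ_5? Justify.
x ∈ ℤ_5^× (unit); v_5(x) = 0

ℤ_5 = {x ∈ ℚ_5 : v_5(x) ≥ 0} and ℤ_5^× = {x ∈ ℤ_5 : v_5(x) = 0}. Here v_5(57) = v_5(num) − v_5(den) = 0; compare against these criteria.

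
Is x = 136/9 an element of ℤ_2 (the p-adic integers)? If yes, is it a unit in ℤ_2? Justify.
x ∈ ℤ_2 but not a unit; v_2(x) = 3 > 0

ℤ_2 = {x ∈ ℚ_2 : v_2(x) ≥ 0} and ℤ_2^× = {x ∈ ℤ_2 : v_2(x) = 0}. Here v_2(136/9) = v_2(num) − v_2(den) = 3; compare against these criteria.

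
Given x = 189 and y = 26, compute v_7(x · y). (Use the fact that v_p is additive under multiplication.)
v_7(4914) = 1

v_p(x) = 1 (factor: 189 = 7^1 · 27); v_p(y) = 0 (factor: 26 = 7^0 · 26). Additivity: v_p(xy) = v_p(x) + v_p(y) = 1 + 0 = 1. (Direct check: xy = 4914 = 7^1 · (702).)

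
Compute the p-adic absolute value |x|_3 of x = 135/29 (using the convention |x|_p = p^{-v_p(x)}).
|135/29|_3 = 1/27

Step 1 — compute v_3(x) by factoring powers of 3 out of the numerator and denominator: v_3(135/29) = 3. Step 2 — apply |x|_p = p^{-v_p(x)} = 3^{-3} = 1/27.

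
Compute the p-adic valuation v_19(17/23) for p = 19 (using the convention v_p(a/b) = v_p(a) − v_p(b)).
v_19(17/23) = 0

Factor powers of 19 from the numerator and denominator of the reduced fraction: 17 = 19^0 · 17 and 23 = 19^0 · 23. Apply v_p(a/b) = v_p(a) − v_p(b): v_19(17/23) = 0 − 0 = 0.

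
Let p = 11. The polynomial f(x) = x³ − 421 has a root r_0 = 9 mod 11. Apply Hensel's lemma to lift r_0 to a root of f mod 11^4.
r_3 = 13858 (mod 14641)

Hensel: r_{i+1} = r_i − f(r_i)/f′(r_i) mod 11^{i+2}, where f′(x) = 3x². Iterate:
  r_0 = 9 (mod 11)
  r_1 = 64 (mod 121)
  r_2 = 548 (mod 1331)
  r_3 = 13858 (mod 14641)
Final: r = 13858 with f(r) ≡ 0 mod 11^4.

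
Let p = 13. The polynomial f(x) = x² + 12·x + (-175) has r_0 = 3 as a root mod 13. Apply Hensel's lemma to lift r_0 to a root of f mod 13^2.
r_1 = 29 (mod 169)

Hensel: r_{i+1} = r_i − f(r_i)·(f′(r_i))^{-1} mod 13^{i+2}, f′(x) = 2x + 12. Iterate:
  r_0 = 3 (mod 13)
  r_1 = 29 (mod 169)
Final: r = 29 satisfies f(r) ≡ 0 mod 13^2.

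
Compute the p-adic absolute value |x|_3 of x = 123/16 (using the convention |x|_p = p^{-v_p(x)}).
|123/16|_3 = 1/3

Step 1 — compute v_3(x) by factoring powers of 3 out of the numerator and denominator: v_3(123/16) = 1. Step 2 — apply |x|_p = p^{-v_p(x)} = 3^{-1} = 1/3.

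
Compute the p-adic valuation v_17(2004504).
v_17(2004504) = 4

v_17(n) is the largest exponent k such that 17^k divides n. Factor out: 2004504 = 17^4 · 24. (Sign doesn't affect v_p.) So v_17(2004504) = 4.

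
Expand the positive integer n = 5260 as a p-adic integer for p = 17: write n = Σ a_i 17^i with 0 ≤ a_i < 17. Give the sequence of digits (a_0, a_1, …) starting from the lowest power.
(a_0, a_1, …) = (7, 3, 1, 1)

Repeated division by 17 gives the digits low-to-high: 5260 = 7 + 3·17^1 + 1·17^2 + 1·17^3. Digit sequence: (7, 3, 1, 1).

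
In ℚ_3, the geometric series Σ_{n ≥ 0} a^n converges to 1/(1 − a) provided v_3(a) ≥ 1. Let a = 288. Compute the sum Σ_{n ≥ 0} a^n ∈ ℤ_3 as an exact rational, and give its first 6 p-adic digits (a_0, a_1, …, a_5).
Σ a^n = 1/(1 − a) = -1/287;  first 6 digits = (1, 0, 2, 1, 1, 0)

v_3(a) = 2 ≥ 1, so the series converges in ℤ_3 to 1/(1 − a) = 1/(1 − 288) = -1/287. Expand this rational in ℤ_3: compute digits iteratively via d_i = x_i mod 3, x_{i+1} = (x_i − d_i)/3. The first 6 digits are (1, 0, 2, 1, 1, 0).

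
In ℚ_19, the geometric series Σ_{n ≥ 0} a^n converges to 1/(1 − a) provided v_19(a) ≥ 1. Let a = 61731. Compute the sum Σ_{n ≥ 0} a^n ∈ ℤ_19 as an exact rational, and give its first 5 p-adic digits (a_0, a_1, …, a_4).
Σ a^n = 1/(1 − a) = -1/61730;  first 5 digits = (1, 0, 0, 9, 0)

v_19(a) = 3 ≥ 1, so the series converges in ℤ_19 to 1/(1 − a) = 1/(1 − 61731) = -1/61730. Expand this rational in ℤ_19: compute digits iteratively via d_i = x_i mod 19, x_{i+1} = (x_i − d_i)/19. The first 5 digits are (1, 0, 0, 9, 0).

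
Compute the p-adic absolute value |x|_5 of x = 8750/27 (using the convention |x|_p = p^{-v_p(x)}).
|8750/27|_5 = 1/625

Step 1 — compute v_5(x) by factoring powers of 5 out of the numerator and denominator: v_5(8750/27) = 4. Step 2 — apply |x|_p = p^{-v_p(x)} = 5^{-4} = 1/625.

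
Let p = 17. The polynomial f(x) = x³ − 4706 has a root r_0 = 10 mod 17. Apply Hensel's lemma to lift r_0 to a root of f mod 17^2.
r_1 = 163 (mod 289)

Hensel: r_{i+1} = r_i − f(r_i)/f′(r_i) mod 17^{i+2}, where f′(x) = 3x². Iterate:
  r_0 = 10 (mod 17)
  r_1 = 163 (mod 289)
Final: r = 163 with f(r) ≡ 0 mod 17^2.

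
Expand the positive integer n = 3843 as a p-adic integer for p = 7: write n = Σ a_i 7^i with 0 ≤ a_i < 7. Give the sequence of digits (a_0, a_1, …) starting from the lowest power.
(a_0, a_1, …) = (0, 3, 1, 4, 1)

Repeated division by 7 gives the digits low-to-high: 3843 = 3·7^1 + 1·7^2 + 4·7^3 + 1·7^4. Digit sequence: (0, 3, 1, 4, 1).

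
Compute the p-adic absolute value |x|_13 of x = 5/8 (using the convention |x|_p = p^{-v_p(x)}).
|5/8|_13 = 1

Step 1 — compute v_13(x) by factoring powers of 13 out of the numerator and denominator: v_13(5/8) = 0. Step 2 — apply |x|_p = p^{-v_p(x)} = 13^{0} = 1.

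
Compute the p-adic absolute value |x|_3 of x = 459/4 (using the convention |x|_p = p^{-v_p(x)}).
|459/4|_3 = 1/27

Step 1 — compute v_3(x) by factoring powers of 3 out of the numerator and denominator: v_3(459/4) = 3. Step 2 — apply |x|_p = p^{-v_p(x)} = 3^{-3} = 1/27.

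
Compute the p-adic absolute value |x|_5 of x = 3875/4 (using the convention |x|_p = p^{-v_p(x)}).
|3875/4|_5 = 1/125

Step 1 — compute v_5(x) by factoring powers of 5 out of the numerator and denominator: v_5(3875/4) = 3. Step 2 — apply |x|_p = p^{-v_p(x)} = 5^{-3} = 1/125.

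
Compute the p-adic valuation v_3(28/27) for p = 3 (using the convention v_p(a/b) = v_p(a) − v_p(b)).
v_3(28/27) = -3

Factor powers of 3 from the numerator and denominator of the reduced fraction: 28 = 3^0 · 28 and 27 = 3^3 · 1. Apply v_p(a/b) = v_p(a) − v_p(b): v_3(28/27) = 0 − 3 = -3.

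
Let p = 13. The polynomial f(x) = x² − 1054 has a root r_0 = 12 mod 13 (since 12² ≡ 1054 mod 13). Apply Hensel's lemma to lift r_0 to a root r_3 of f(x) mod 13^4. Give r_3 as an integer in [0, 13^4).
r_3 = 14767 (mod 28561)

Hensel's recurrence: r_{i+1} = r_i − f(r_i)·(f′(r_i))^{-1} mod 13^{i+2}, with f′(x) = 2x. Iterate:
  r_0 = 12 (mod 13)
  r_1 = 64 (mod 169)
  r_2 = 1585 (mod 2197)
  r_3 = 14767 (mod 28561)
Final: r_3 = 14767, and one checks f(r_3) ≡ 0 mod 13^4.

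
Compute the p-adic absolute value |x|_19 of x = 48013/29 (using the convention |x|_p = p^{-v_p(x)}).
|48013/29|_19 = 1/6859

Step 1 — compute v_19(x) by factoring powers of 19 out of the numerator and denominator: v_19(48013/29) = 3. Step 2 — apply |x|_p = p^{-v_p(x)} = 19^{-3} = 1/6859.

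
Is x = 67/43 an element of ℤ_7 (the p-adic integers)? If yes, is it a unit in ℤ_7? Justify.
x ∈ ℤ_7^× (unit); v_7(x) = 0

ℤ_7 = {x ∈ ℚ_7 : v_7(x) ≥ 0} and ℤ_7^× = {x ∈ ℤ_7 : v_7(x) = 0}. Here v_7(67/43) = v_7(num) − v_7(den) = 0; compare against these criteria.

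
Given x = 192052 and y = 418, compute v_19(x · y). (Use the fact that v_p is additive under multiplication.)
v_19(80277736) = 4

v_p(x) = 3 (factor: 192052 = 19^3 · 28); v_p(y) = 1 (factor: 418 = 19^1 · 22). Additivity: v_p(xy) = v_p(x) + v_p(y) = 3 + 1 = 4. (Direct check: xy = 80277736 = 19^4 · (616).)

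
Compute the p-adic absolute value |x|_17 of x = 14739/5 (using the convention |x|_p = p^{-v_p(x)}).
|14739/5|_17 = 1/4913

Step 1 — compute v_17(x) by factoring powers of 17 out of the numerator and denominator: v_17(14739/5) = 3. Step 2 — apply |x|_p = p^{-v_p(x)} = 17^{-3} = 1/4913.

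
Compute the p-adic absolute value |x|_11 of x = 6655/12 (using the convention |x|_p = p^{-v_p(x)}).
|6655/12|_11 = 1/1331

Step 1 — compute v_11(x) by factoring powers of 11 out of the numerator and denominator: v_11(6655/12) = 3. Step 2 — apply |x|_p = p^{-v_p(x)} = 11^{-3} = 1/1331.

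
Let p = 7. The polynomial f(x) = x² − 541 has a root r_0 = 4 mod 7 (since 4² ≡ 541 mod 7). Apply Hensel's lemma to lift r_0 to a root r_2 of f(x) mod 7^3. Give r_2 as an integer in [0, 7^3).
r_2 = 88 (mod 343)

Hensel's recurrence: r_{i+1} = r_i − f(r_i)·(f′(r_i))^{-1} mod 7^{i+2}, with f′(x) = 2x. Iterate:
  r_0 = 4 (mod 7)
  r_1 = 39 (mod 49)
  r_2 = 88 (mod 343)
Final: r_2 = 88, and one checks f(r_2) ≡ 0 mod 7^3.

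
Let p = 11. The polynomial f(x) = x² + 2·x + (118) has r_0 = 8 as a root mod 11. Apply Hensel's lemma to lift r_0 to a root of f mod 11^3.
r_2 = 360 (mod 1331)

Hensel: r_{i+1} = r_i − f(r_i)·(f′(r_i))^{-1} mod 11^{i+2}, f′(x) = 2x + 2. Iterate:
  r_0 = 8 (mod 11)
  r_1 = 118 (mod 121)
  r_2 = 360 (mod 1331)
Final: r = 360 satisfies f(r) ≡ 0 mod 11^3.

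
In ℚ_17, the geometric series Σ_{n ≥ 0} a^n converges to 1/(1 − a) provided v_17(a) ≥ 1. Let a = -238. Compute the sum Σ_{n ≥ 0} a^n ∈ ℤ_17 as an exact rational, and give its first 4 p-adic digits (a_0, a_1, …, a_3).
Σ a^n = 1/(1 − a) = 1/239;  first 4 digits = (1, 3, 8, 4)

v_17(a) = 1 ≥ 1, so the series converges in ℤ_17 to 1/(1 − a) = 1/(1 − (-238)) = 1/239. Expand this rational in ℤ_17: compute digits iteratively via d_i = x_i mod 17, x_{i+1} = (x_i − d_i)/17. The first 4 digits are (1, 3, 8, 4).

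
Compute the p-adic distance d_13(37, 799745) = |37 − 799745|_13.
d_13(37, 799745) = 1/28561

Step 1 — x − y = 37 − 799745 = -799708. Step 2 — v_13(-799708) = 4 (factor: -799708 = −(13^4 · 28); the sign does not affect v_p). Step 3 — |x − y|_13 = 13^{-4} = 1/28561.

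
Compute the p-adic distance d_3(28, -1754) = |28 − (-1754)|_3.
d_3(28, -1754) = 1/81

Step 1 — x − y = 28 − (-1754) = 1782. Step 2 — v_3(1782) = 4 (factor: 1782 = (3^4 · 22); the sign does not affect v_p). Step 3 — |x − y|_3 = 3^{-4} = 1/81.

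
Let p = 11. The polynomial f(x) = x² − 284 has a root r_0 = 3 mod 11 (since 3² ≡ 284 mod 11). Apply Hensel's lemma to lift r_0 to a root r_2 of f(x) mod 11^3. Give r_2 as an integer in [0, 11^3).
r_2 = 432 (mod 1331)

Hensel's recurrence: r_{i+1} = r_i − f(r_i)·(f′(r_i))^{-1} mod 11^{i+2}, with f′(x) = 2x. Iterate:
  r_0 = 3 (mod 11)
  r_1 = 69 (mod 121)
  r_2 = 432 (mod 1331)
Final: r_2 = 432, and one checks f(r_2) ≡ 0 mod 11^3.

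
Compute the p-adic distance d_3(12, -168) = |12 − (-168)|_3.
d_3(12, -168) = 1/9

Step 1 — x − y = 12 − (-168) = 180. Step 2 — v_3(180) = 2 (factor: 180 = (3^2 · 20); the sign does not affect v_p). Step 3 — |x − y|_3 = 3^{-2} = 1/9.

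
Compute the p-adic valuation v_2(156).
v_2(156) = 2

v_2(n) is the largest exponent k such that 2^k divides n. Factor out: 156 = 2^2 · 39. (Sign doesn't affect v_p.) So v_2(156) = 2.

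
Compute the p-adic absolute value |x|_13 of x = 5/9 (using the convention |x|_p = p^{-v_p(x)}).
|5/9|_13 = 1

Step 1 — compute v_13(x) by factoring powers of 13 out of the numerator and denominator: v_13(5/9) = 0. Step 2 — apply |x|_p = p^{-v_p(x)} = 13^{0} = 1.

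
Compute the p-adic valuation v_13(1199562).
v_13(1199562) = 4

v_13(n) is the largest exponent k such that 13^k divides n. Factor out: 1199562 = 13^4 · 42. (Sign doesn't affect v_p.) So v_13(1199562) = 4.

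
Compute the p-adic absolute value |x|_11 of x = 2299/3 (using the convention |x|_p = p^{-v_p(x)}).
|2299/3|_11 = 1/121

Step 1 — compute v_11(x) by factoring powers of 11 out of the numerator and denominator: v_11(2299/3) = 2. Step 2 — apply |x|_p = p^{-v_p(x)} = 11^{-2} = 1/121.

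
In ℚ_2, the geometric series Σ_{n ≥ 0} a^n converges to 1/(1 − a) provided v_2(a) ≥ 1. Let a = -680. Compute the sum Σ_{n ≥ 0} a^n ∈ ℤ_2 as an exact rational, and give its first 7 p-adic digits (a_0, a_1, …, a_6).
Σ a^n = 1/(1 − a) = 1/681;  first 7 digits = (1, 0, 0, 1, 1, 0, 0)

v_2(a) = 3 ≥ 1, so the series converges in ℤ_2 to 1/(1 − a) = 1/(1 − (-680)) = 1/681. Expand this rational in ℤ_2: compute digits iteratively via d_i = x_i mod 2, x_{i+1} = (x_i − d_i)/2. The first 7 digits are (1, 0, 0, 1, 1, 0, 0).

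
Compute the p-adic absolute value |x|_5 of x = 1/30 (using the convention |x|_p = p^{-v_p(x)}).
|1/30|_5 = 5

Step 1 — compute v_5(x) by factoring powers of 5 out of the numerator and denominator: v_5(1/30) = -1. Step 2 — apply |x|_p = p^{-v_p(x)} = 5^{1} = 5.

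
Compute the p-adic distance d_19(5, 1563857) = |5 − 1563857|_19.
d_19(5, 1563857) = 1/130321

Step 1 — x − y = 5 − 1563857 = -1563852. Step 2 — v_19(-1563852) = 4 (factor: -1563852 = −(19^4 · 12); the sign does not affect v_p). Step 3 — |x − y|_19 = 19^{-4} = 1/130321.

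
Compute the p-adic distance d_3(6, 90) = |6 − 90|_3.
d_3(6, 90) = 1/3

Step 1 — x − y = 6 − 90 = -84. Step 2 — v_3(-84) = 1 (factor: -84 = −(3^1 · 28); the sign does not affect v_p). Step 3 — |x − y|_3 = 3^{-1} = 1/3.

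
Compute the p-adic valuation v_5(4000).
v_5(4000) = 3

v_5(n) is the largest exponent k such that 5^k divides n. Factor out: 4000 = 5^3 · 32. (Sign doesn't affect v_p.) So v_5(4000) = 3.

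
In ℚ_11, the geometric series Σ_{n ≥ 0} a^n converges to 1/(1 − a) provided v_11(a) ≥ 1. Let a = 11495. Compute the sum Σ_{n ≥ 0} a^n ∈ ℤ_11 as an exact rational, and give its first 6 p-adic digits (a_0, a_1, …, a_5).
Σ a^n = 1/(1 − a) = -1/11494;  first 6 digits = (1, 0, 7, 8, 5, 6)

v_11(a) = 2 ≥ 1, so the series converges in ℤ_11 to 1/(1 − a) = 1/(1 − 11495) = -1/11494. Expand this rational in ℤ_11: compute digits iteratively via d_i = x_i mod 11, x_{i+1} = (x_i − d_i)/11. The first 6 digits are (1, 0, 7, 8, 5, 6).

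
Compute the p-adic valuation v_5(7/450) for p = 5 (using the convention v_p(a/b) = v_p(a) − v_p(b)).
v_5(7/450) = -2

Factor powers of 5 from the numerator and denominator of the reduced fraction: 7 = 5^0 · 7 and 450 = 5^2 · 18. Apply v_p(a/b) = v_p(a) − v_p(b): v_5(7/450) = 0 − 2 = -2.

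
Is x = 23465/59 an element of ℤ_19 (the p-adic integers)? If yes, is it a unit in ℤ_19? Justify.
x ∈ ℤ_19 but not a unit; v_19(x) = 2 > 0

ℤ_19 = {x ∈ ℚ_19 : v_19(x) ≥ 0} and ℤ_19^× = {x ∈ ℤ_19 : v_19(x) = 0}. Here v_19(23465/59) = v_19(num) − v_19(den) = 2; compare against these criteria.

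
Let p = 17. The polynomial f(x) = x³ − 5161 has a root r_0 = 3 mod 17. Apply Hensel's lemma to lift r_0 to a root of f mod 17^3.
r_2 = 54 (mod 4913)

Hensel: r_{i+1} = r_i − f(r_i)/f′(r_i) mod 17^{i+2}, where f′(x) = 3x². Iterate:
  r_0 = 3 (mod 17)
  r_1 = 54 (mod 289)
  r_2 = 54 (mod 4913)
Final: r = 54 with f(r) ≡ 0 mod 17^3.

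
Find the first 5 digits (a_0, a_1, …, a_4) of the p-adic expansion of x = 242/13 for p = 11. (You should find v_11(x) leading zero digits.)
(a_0, …, a_4) = (0, 0, 1, 5, 8)

v_11(242/13) = 2, so a_0 = ... = a_1 = 0. Factor out: x = 11^2 · u with u = 2/13 a unit in ℤ_11. Expand u iteratively via a_{v+i} = u_i mod 11, u_{i+1} = (u_i − a_{v+i})/11:
  u_0 = 2/13;  a_2 = 1;  u_1 = (u_0 − 1)/11 = -1/13
  u_1 = -1/13;  a_3 = 5;  u_2 = (u_1 − 5)/11 = -6/13
  u_2 = -6/13;  a_4 = 8;  u_3 = (u_2 − 8)/11 = -10/13
Digits: (0, 0, 1, 5, 8).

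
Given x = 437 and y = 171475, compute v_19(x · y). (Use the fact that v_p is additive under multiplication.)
v_19(74934575) = 4

v_p(x) = 1 (factor: 437 = 19^1 · 23); v_p(y) = 3 (factor: 171475 = 19^3 · 25). Additivity: v_p(xy) = v_p(x) + v_p(y) = 1 + 3 = 4. (Direct check: xy = 74934575 = 19^4 · (575).)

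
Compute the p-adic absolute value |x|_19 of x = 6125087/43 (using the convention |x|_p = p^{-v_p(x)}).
|6125087/43|_19 = 1/130321

Step 1 — compute v_19(x) by factoring powers of 19 out of the numerator and denominator: v_19(6125087/43) = 4. Step 2 — apply |x|_p = p^{-v_p(x)} = 19^{-4} = 1/130321.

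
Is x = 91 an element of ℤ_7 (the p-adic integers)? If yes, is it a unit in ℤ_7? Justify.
x ∈ ℤ_7 but not a unit; v_7(x) = 1 > 0

ℤ_7 = {x ∈ ℚ_7 : v_7(x) ≥ 0} and ℤ_7^× = {x ∈ ℤ_7 : v_7(x) = 0}. Here v_7(91) = v_7(num) − v_7(den) = 1; compare against these criteria.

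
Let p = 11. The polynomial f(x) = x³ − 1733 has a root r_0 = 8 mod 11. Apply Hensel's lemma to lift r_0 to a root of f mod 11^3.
r_2 = 349 (mod 1331)

Hensel: r_{i+1} = r_i − f(r_i)/f′(r_i) mod 11^{i+2}, where f′(x) = 3x². Iterate:
  r_0 = 8 (mod 11)
  r_1 = 107 (mod 121)
  r_2 = 349 (mod 1331)
Final: r = 349 with f(r) ≡ 0 mod 11^3.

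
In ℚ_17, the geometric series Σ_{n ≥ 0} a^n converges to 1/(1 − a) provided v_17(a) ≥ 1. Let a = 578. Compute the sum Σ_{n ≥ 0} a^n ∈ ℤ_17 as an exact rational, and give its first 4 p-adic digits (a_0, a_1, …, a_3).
Σ a^n = 1/(1 − a) = -1/577;  first 4 digits = (1, 0, 2, 0)

v_17(a) = 2 ≥ 1, so the series converges in ℤ_17 to 1/(1 − a) = 1/(1 − 578) = -1/577. Expand this rational in ℤ_17: compute digits iteratively via d_i = x_i mod 17, x_{i+1} = (x_i − d_i)/17. The first 4 digits are (1, 0, 2, 0).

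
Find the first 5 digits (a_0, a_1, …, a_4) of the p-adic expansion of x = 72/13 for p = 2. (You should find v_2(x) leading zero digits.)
(a_0, …, a_4) = (0, 0, 0, 1, 0)

v_2(72/13) = 3, so a_0 = ... = a_2 = 0. Factor out: x = 2^3 · u with u = 9/13 a unit in ℤ_2. Expand u iteratively via a_{v+i} = u_i mod 2, u_{i+1} = (u_i − a_{v+i})/2:
  u_0 = 9/13;  a_3 = 1;  u_1 = (u_0 − 1)/2 = -2/13
  u_1 = -2/13;  a_4 = 0;  u_2 = (u_1 − 0)/2 = -1/13
Digits: (0, 0, 0, 1, 0).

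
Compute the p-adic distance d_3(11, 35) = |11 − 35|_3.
d_3(11, 35) = 1/3

Step 1 — x − y = 11 − 35 = -24. Step 2 — v_3(-24) = 1 (factor: -24 = −(3^1 · 8); the sign does not affect v_p). Step 3 — |x − y|_3 = 3^{-1} = 1/3.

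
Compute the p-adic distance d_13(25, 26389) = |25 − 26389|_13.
d_13(25, 26389) = 1/2197

Step 1 — x − y = 25 − 26389 = -26364. Step 2 — v_13(-26364) = 3 (factor: -26364 = −(13^3 · 12); the sign does not affect v_p). Step 3 — |x − y|_13 = 13^{-3} = 1/2197.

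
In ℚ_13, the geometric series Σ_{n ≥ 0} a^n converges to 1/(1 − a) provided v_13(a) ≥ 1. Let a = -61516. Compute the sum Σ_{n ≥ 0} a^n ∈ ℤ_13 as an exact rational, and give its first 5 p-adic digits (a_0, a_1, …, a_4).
Σ a^n = 1/(1 − a) = 1/61517;  first 5 digits = (1, 0, 0, 11, 10)

v_13(a) = 3 ≥ 1, so the series converges in ℤ_13 to 1/(1 − a) = 1/(1 − (-61516)) = 1/61517. Expand this rational in ℤ_13: compute digits iteratively via d_i = x_i mod 13, x_{i+1} = (x_i − d_i)/13. The first 5 digits are (1, 0, 0, 11, 10).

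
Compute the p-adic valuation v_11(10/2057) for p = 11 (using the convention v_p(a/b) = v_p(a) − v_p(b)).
v_11(10/2057) = -2

Factor powers of 11 from the numerator and denominator of the reduced fraction: 10 = 11^0 · 10 and 2057 = 11^2 · 17. Apply v_p(a/b) = v_p(a) − v_p(b): v_11(10/2057) = 0 − 2 = -2.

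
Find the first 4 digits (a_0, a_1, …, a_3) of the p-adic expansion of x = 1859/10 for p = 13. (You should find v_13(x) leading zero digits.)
(a_0, …, a_3) = (0, 0, 5, 1)

v_13(1859/10) = 2, so a_0 = ... = a_1 = 0. Factor out: x = 13^2 · u with u = 11/10 a unit in ℤ_13. Expand u iteratively via a_{v+i} = u_i mod 13, u_{i+1} = (u_i − a_{v+i})/13:
  u_0 = 11/10;  a_2 = 5;  u_1 = (u_0 − 5)/13 = -3/10
  u_1 = -3/10;  a_3 = 1;  u_2 = (u_1 − 1)/13 = -1/10
Digits: (0, 0, 5, 1).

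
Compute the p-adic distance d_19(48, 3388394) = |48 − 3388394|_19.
d_19(48, 3388394) = 1/130321

Step 1 — x − y = 48 − 3388394 = -3388346. Step 2 — v_19(-3388346) = 4 (factor: -3388346 = −(19^4 · 26); the sign does not affect v_p). Step 3 — |x − y|_19 = 19^{-4} = 1/130321.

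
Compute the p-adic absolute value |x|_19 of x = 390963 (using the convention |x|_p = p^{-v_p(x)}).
|390963|_19 = 1/130321

Step 1 — compute v_19(x) by factoring powers of 19 out of the numerator and denominator: v_19(390963) = 4. Step 2 — apply |x|_p = p^{-v_p(x)} = 19^{-4} = 1/130321.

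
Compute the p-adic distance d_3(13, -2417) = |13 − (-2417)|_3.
d_3(13, -2417) = 1/243

Step 1 — x − y = 13 − (-2417) = 2430. Step 2 — v_3(2430) = 5 (factor: 2430 = (3^5 · 10); the sign does not affect v_p). Step 3 — |x − y|_3 = 3^{-5} = 1/243.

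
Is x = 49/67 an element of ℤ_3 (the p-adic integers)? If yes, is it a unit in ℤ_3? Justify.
x ∈ ℤ_3^× (unit); v_3(x) = 0

ℤ_3 = {x ∈ ℚ_3 : v_3(x) ≥ 0} and ℤ_3^× = {x ∈ ℤ_3 : v_3(x) = 0}. Here v_3(49/67) = v_3(num) − v_3(den) = 0; compare against these criteria.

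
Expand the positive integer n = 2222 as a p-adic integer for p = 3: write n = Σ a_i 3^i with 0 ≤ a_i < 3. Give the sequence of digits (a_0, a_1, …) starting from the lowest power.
(a_0, a_1, …) = (2, 2, 0, 1, 0, 0, 0, 1)

Repeated division by 3 gives the digits low-to-high: 2222 = 2 + 2·3^1 + 1·3^3 + 1·3^7. Digit sequence: (2, 2, 0, 1, 0, 0, 0, 1).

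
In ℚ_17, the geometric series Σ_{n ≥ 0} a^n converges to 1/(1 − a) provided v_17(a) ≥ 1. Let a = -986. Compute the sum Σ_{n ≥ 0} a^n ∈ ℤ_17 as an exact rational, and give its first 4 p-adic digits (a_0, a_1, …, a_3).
Σ a^n = 1/(1 − a) = 1/987;  first 4 digits = (1, 10, 11, 7)

v_17(a) = 1 ≥ 1, so the series converges in ℤ_17 to 1/(1 − a) = 1/(1 − (-986)) = 1/987. Expand this rational in ℤ_17: compute digits iteratively via d_i = x_i mod 17, x_{i+1} = (x_i − d_i)/17. The first 4 digits are (1, 10, 11, 7).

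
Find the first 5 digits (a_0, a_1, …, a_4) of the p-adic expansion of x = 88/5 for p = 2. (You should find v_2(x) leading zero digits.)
(a_0, …, a_4) = (0, 0, 0, 1, 1)

v_2(88/5) = 3, so a_0 = ... = a_2 = 0. Factor out: x = 2^3 · u with u = 11/5 a unit in ℤ_2. Expand u iteratively via a_{v+i} = u_i mod 2, u_{i+1} = (u_i − a_{v+i})/2:
  u_0 = 11/5;  a_3 = 1;  u_1 = (u_0 − 1)/2 = 3/5
  u_1 = 3/5;  a_4 = 1;  u_2 = (u_1 − 1)/2 = -1/5
Digits: (0, 0, 0, 1, 1).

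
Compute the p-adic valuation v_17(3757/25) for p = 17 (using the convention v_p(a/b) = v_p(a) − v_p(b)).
v_17(3757/25) = 2

Factor powers of 17 from the numerator and denominator of the reduced fraction: 3757 = 17^2 · 13 and 25 = 17^0 · 25. Apply v_p(a/b) = v_p(a) − v_p(b): v_17(3757/25) = 2 − 0 = 2.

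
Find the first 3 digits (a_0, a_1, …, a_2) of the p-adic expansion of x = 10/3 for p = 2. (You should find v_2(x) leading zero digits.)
(a_0, …, a_2) = (0, 1, 1)

v_2(10/3) = 1, so a_0 = ... = a_0 = 0. Factor out: x = 2^1 · u with u = 5/3 a unit in ℤ_2. Expand u iteratively via a_{v+i} = u_i mod 2, u_{i+1} = (u_i − a_{v+i})/2:
  u_0 = 5/3;  a_1 = 1;  u_1 = (u_0 − 1)/2 = 1/3
  u_1 = 1/3;  a_2 = 1;  u_2 = (u_1 − 1)/2 = -1/3
Digits: (0, 1, 1).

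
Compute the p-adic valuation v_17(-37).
v_17(-37) = 0

v_17(n) is the largest exponent k such that 17^k divides n. Factor out: -37 = -17^0 · 37. (Sign doesn't affect v_p.) So v_17(-37) = 0.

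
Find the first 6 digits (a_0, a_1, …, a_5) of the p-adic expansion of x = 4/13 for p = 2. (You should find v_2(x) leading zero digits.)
(a_0, …, a_5) = (0, 0, 1, 0, 1, 0)

v_2(4/13) = 2, so a_0 = ... = a_1 = 0. Factor out: x = 2^2 · u with u = 1/13 a unit in ℤ_2. Expand u iteratively via a_{v+i} = u_i mod 2, u_{i+1} = (u_i − a_{v+i})/2:
  u_0 = 1/13;  a_2 = 1;  u_1 = (u_0 − 1)/2 = -6/13
  u_1 = -6/13;  a_3 = 0;  u_2 = (u_1 − 0)/2 = -3/13
  u_2 = -3/13;  a_4 = 1;  u_3 = (u_2 − 1)/2 = -8/13
  u_3 = -8/13;  a_5 = 0;  u_4 = (u_3 − 0)/2 = -4/13
Digits: (0, 0, 1, 0, 1, 0).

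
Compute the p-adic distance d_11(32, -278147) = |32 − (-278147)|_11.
d_11(32, -278147) = 1/14641

Step 1 — x − y = 32 − (-278147) = 278179. Step 2 — v_11(278179) = 4 (factor: 278179 = (11^4 · 19); the sign does not affect v_p). Step 3 — |x − y|_11 = 11^{-4} = 1/14641.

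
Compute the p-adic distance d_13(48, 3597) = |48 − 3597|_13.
d_13(48, 3597) = 1/169

Step 1 — x − y = 48 − 3597 = -3549. Step 2 — v_13(-3549) = 2 (factor: -3549 = −(13^2 · 21); the sign does not affect v_p). Step 3 — |x − y|_13 = 13^{-2} = 1/169.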